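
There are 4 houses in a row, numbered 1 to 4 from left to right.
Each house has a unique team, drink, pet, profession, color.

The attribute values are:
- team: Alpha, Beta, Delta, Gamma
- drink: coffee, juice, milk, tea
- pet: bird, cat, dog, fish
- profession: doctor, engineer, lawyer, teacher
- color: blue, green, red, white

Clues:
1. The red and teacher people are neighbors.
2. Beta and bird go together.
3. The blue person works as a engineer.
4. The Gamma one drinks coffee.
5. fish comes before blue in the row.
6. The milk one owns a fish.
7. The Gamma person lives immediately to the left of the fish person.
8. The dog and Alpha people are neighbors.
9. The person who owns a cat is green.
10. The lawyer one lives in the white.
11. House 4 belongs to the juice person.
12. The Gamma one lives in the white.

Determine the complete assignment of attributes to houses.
Solution:

House | Team | Drink | Pet | Profession | Color
-----------------------------------------------
  1   | Gamma | coffee | dog | lawyer | white
  2   | Alpha | milk | fish | doctor | red
  3   | Delta | tea | cat | teacher | green
  4   | Beta | juice | bird | engineer | blue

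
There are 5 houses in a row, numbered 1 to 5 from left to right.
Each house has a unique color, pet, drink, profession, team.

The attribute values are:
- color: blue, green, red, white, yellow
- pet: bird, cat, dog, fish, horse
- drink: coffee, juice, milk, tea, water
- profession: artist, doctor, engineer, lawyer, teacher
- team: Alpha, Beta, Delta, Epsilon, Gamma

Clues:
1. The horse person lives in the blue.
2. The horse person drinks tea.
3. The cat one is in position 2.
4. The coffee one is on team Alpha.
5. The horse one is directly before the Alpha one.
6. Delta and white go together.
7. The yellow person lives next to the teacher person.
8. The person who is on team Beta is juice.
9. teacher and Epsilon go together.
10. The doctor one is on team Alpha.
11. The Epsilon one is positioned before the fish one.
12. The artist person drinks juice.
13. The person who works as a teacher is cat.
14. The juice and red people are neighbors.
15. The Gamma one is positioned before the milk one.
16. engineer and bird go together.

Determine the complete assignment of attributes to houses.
Solution:

House | Color | Pet | Drink | Profession | Team
-----------------------------------------------
  1   | yellow | dog | juice | artist | Beta
  2   | red | cat | water | teacher | Epsilon
  3   | blue | horse | tea | lawyer | Gamma
  4   | green | fish | coffee | doctor | Alpha
  5   | white | bird | milk | engineer | Delta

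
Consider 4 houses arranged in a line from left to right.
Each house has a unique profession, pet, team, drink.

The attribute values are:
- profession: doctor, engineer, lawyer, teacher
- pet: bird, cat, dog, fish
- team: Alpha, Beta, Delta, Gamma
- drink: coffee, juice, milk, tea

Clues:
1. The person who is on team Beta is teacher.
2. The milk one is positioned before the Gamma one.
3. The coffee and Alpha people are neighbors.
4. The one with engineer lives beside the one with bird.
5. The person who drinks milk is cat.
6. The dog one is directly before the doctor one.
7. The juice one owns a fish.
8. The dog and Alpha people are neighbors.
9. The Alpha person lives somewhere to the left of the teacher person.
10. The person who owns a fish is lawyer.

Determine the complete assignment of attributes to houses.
Solution:

House | Profession | Pet | Team | Drink
---------------------------------------
  1   | engineer | dog | Delta | coffee
  2   | doctor | bird | Alpha | tea
  3   | teacher | cat | Beta | milk
  4   | lawyer | fish | Gamma | juice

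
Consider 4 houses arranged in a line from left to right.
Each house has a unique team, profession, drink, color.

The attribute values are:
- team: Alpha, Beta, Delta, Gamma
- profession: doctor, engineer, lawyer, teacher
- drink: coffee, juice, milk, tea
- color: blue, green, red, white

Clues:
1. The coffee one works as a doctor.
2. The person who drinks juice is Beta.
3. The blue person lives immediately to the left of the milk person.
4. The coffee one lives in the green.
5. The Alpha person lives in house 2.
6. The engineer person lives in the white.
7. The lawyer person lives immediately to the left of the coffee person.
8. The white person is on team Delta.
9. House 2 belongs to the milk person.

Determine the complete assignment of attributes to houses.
Solution:

House | Team | Profession | Drink | Color
-----------------------------------------
  1   | Beta | teacher | juice | blue
  2   | Alpha | lawyer | milk | red
  3   | Gamma | doctor | coffee | green
  4   | Delta | engineer | tea | white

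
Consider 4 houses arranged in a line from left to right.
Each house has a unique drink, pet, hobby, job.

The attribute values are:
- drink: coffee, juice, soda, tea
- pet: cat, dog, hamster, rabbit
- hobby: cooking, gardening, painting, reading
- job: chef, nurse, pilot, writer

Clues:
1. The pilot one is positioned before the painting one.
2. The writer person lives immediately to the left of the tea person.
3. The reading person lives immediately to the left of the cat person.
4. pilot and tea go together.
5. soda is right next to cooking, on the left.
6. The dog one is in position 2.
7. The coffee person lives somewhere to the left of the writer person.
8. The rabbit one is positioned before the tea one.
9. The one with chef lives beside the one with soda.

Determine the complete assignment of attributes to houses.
Solution:

House | Drink | Pet | Hobby | Job
---------------------------------
  1   | coffee | rabbit | gardening | chef
  2   | soda | dog | reading | writer
  3   | tea | cat | cooking | pilot
  4   | juice | hamster | painting | nurse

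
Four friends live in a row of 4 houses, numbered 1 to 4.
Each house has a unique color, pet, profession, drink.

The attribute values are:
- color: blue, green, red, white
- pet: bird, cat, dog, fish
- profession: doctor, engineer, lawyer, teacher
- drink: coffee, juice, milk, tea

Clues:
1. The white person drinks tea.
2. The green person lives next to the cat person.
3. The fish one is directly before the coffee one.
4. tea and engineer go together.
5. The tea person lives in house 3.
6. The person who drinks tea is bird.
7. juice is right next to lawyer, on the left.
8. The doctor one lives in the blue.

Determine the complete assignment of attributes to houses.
Solution:

House | Color | Pet | Profession | Drink
----------------------------------------
  1   | green | fish | teacher | juice
  2   | red | cat | lawyer | coffee
  3   | white | bird | engineer | tea
  4   | blue | dog | doctor | milk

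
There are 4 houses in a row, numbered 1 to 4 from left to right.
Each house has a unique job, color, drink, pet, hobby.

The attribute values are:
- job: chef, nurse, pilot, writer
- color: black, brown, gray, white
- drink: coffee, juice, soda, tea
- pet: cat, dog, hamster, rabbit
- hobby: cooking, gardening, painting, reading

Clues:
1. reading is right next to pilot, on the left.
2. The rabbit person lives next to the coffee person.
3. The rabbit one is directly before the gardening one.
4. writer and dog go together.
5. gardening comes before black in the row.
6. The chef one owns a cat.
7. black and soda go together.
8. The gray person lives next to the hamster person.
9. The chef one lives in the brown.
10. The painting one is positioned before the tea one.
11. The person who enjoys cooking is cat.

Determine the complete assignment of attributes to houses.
Solution:

House | Job | Color | Drink | Pet | Hobby
-----------------------------------------
  1   | nurse | gray | juice | rabbit | reading
  2   | pilot | white | coffee | hamster | gardening
  3   | writer | black | soda | dog | painting
  4   | chef | brown | tea | cat | cooking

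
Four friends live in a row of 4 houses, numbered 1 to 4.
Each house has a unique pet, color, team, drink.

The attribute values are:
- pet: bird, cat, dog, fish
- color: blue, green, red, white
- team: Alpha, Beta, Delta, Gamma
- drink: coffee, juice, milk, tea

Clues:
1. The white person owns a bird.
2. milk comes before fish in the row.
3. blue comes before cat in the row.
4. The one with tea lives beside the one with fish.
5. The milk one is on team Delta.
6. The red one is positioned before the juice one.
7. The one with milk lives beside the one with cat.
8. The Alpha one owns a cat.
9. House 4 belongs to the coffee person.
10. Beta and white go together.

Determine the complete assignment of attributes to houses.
Solution:

House | Pet | Color | Team | Drink
----------------------------------
  1   | dog | blue | Delta | milk
  2   | cat | red | Alpha | tea
  3   | fish | green | Gamma | juice
  4   | bird | white | Beta | coffee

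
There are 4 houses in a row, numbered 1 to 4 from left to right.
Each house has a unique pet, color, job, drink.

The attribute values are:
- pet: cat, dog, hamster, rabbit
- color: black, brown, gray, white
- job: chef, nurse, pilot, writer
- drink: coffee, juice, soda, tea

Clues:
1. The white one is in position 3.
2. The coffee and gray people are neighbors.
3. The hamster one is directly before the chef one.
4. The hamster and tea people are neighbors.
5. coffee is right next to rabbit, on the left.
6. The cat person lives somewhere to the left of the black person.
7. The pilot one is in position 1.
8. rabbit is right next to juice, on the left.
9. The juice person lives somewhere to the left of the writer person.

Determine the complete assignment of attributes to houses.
Solution:

House | Pet | Color | Job | Drink
---------------------------------
  1   | hamster | brown | pilot | coffee
  2   | rabbit | gray | chef | tea
  3   | cat | white | nurse | juice
  4   | dog | black | writer | soda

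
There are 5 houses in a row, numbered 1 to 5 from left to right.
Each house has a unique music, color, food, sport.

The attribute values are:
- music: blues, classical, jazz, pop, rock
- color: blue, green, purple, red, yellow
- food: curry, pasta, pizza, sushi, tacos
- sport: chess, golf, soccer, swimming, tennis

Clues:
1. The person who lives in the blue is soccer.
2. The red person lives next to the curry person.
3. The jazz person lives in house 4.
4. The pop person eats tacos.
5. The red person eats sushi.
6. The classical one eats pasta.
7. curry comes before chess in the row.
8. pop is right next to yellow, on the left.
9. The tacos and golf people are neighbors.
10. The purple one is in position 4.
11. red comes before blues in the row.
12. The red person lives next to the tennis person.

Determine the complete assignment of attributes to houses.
Solution:

House | Music | Color | Food | Sport
------------------------------------
  1   | pop | blue | tacos | soccer
  2   | classical | yellow | pasta | golf
  3   | rock | red | sushi | swimming
  4   | jazz | purple | curry | tennis
  5   | blues | green | pizza | chess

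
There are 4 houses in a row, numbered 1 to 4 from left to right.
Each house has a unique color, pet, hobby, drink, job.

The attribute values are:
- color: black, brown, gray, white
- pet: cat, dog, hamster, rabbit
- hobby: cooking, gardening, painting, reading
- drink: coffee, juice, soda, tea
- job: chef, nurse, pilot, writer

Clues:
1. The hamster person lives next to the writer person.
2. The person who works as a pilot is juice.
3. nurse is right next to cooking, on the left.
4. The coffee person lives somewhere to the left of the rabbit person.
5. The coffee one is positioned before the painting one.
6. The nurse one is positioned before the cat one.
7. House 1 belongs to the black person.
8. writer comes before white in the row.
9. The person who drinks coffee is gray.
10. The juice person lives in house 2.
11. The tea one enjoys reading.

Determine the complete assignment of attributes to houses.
Solution:

House | Color | Pet | Hobby | Drink | Job
-----------------------------------------
  1   | black | dog | reading | tea | nurse
  2   | brown | hamster | cooking | juice | pilot
  3   | gray | cat | gardening | coffee | writer
  4   | white | rabbit | painting | soda | chef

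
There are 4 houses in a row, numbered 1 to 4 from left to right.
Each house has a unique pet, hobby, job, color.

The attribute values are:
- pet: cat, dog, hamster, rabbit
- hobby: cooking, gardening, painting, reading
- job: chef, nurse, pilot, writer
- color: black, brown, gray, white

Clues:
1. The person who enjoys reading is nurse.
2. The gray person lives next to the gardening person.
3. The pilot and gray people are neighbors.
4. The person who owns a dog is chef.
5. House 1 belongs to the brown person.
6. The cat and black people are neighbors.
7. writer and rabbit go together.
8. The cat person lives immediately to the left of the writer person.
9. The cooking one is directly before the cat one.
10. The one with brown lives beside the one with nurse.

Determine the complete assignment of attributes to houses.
Solution:

House | Pet | Hobby | Job | Color
---------------------------------
  1   | hamster | cooking | pilot | brown
  2   | cat | reading | nurse | gray
  3   | rabbit | gardening | writer | black
  4   | dog | painting | chef | white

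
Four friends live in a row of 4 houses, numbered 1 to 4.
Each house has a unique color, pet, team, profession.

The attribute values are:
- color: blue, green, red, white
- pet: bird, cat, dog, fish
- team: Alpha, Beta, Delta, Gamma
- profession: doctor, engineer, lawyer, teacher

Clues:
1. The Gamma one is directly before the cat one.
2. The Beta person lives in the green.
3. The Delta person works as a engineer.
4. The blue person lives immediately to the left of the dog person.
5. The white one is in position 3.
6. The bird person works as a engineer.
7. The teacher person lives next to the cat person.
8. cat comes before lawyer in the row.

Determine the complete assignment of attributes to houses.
Solution:

House | Color | Pet | Team | Profession
---------------------------------------
  1   | blue | bird | Delta | engineer
  2   | red | dog | Gamma | teacher
  3   | white | cat | Alpha | doctor
  4   | green | fish | Beta | lawyer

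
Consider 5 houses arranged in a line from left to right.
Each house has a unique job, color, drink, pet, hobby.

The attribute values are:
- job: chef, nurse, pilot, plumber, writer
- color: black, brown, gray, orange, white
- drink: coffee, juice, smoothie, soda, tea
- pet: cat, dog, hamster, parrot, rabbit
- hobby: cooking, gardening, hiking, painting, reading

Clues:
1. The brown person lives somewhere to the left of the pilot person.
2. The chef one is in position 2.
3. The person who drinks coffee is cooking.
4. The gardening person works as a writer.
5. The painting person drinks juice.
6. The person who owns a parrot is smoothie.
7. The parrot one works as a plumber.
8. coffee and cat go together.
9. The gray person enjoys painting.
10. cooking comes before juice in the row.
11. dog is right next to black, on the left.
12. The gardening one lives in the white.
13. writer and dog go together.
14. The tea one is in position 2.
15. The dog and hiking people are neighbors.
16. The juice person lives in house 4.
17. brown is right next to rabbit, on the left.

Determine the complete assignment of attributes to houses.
Solution:

House | Job | Color | Drink | Pet | Hobby
-----------------------------------------
  1   | writer | white | soda | dog | gardening
  2   | chef | black | tea | hamster | hiking
  3   | nurse | brown | coffee | cat | cooking
  4   | pilot | gray | juice | rabbit | painting
  5   | plumber | orange | smoothie | parrot | reading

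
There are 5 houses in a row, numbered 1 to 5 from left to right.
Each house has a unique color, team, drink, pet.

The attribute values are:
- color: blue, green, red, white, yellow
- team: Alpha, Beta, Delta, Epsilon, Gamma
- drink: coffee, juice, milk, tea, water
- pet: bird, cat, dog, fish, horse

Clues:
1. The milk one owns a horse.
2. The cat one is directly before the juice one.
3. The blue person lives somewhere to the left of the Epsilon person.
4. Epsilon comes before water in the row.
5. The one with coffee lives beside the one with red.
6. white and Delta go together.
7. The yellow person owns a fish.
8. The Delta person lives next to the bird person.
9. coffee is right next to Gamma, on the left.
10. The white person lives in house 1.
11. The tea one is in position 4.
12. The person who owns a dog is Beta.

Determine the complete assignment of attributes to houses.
Solution:

House | Color | Team | Drink | Pet
----------------------------------
  1   | white | Delta | coffee | cat
  2   | red | Gamma | juice | bird
  3   | blue | Alpha | milk | horse
  4   | yellow | Epsilon | tea | fish
  5   | green | Beta | water | dog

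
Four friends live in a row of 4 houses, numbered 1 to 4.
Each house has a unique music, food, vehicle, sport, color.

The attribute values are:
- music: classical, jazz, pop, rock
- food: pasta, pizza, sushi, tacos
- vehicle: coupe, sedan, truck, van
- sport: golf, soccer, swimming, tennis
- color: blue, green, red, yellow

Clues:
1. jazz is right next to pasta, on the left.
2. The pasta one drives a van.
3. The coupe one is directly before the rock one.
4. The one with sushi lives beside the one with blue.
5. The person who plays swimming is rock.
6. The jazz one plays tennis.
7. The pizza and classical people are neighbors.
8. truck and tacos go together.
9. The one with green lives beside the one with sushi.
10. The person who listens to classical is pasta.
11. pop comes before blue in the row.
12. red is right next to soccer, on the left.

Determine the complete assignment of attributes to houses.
Solution:

House | Music | Food | Vehicle | Sport | Color
----------------------------------------------
  1   | jazz | pizza | sedan | tennis | red
  2   | classical | pasta | van | soccer | green
  3   | pop | sushi | coupe | golf | yellow
  4   | rock | tacos | truck | swimming | blue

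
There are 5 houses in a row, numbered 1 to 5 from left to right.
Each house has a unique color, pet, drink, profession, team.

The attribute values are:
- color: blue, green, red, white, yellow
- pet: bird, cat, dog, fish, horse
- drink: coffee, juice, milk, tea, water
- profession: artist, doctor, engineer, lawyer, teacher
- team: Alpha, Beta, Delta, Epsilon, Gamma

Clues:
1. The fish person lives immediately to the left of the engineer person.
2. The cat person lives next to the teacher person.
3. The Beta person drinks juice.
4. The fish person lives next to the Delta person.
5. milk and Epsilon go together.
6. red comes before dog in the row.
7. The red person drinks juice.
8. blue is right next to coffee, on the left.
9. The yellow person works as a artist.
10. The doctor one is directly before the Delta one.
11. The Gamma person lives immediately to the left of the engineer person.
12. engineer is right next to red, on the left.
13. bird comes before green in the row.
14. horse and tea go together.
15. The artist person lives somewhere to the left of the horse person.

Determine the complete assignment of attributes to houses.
Solution:

House | Color | Pet | Drink | Profession | Team
-----------------------------------------------
  1   | blue | fish | water | doctor | Gamma
  2   | white | cat | coffee | engineer | Delta
  3   | red | bird | juice | teacher | Beta
  4   | yellow | dog | milk | artist | Epsilon
  5   | green | horse | tea | lawyer | Alpha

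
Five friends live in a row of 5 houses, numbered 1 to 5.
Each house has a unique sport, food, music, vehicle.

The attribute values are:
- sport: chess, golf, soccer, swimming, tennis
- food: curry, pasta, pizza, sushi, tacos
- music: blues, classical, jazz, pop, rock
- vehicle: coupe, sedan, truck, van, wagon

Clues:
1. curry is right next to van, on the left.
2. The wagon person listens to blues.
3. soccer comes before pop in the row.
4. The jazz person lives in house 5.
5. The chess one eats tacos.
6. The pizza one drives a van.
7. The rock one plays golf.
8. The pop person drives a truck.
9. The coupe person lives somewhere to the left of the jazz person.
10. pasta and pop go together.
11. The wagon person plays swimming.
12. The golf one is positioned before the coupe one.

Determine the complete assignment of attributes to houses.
Solution:

House | Sport | Food | Music | Vehicle
--------------------------------------
  1   | swimming | curry | blues | wagon
  2   | golf | pizza | rock | van
  3   | soccer | sushi | classical | coupe
  4   | tennis | pasta | pop | truck
  5   | chess | tacos | jazz | sedan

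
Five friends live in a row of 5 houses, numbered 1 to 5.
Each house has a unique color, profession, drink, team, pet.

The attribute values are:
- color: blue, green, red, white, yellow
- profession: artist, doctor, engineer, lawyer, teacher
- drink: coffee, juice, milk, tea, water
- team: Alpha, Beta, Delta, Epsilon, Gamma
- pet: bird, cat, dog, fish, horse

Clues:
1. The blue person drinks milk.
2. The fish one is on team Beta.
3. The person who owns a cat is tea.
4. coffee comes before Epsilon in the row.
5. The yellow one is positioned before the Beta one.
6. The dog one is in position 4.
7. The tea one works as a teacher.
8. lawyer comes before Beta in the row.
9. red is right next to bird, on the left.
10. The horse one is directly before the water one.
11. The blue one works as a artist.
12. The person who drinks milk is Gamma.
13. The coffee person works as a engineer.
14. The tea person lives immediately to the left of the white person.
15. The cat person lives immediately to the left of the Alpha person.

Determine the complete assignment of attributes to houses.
Solution:

House | Color | Profession | Drink | Team | Pet
-----------------------------------------------
  1   | red | teacher | tea | Delta | cat
  2   | white | engineer | coffee | Alpha | bird
  3   | blue | artist | milk | Gamma | horse
  4   | yellow | lawyer | water | Epsilon | dog
  5   | green | doctor | juice | Beta | fish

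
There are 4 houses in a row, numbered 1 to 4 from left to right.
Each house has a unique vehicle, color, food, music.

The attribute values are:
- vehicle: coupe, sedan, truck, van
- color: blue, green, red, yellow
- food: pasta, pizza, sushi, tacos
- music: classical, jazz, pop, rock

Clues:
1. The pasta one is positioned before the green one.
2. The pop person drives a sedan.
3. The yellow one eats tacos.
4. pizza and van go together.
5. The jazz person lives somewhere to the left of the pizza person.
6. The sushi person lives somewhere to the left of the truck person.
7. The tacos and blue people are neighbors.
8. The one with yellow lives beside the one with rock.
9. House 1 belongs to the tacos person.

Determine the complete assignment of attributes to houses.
Solution:

House | Vehicle | Color | Food | Music
--------------------------------------
  1   | sedan | yellow | tacos | pop
  2   | coupe | blue | sushi | rock
  3   | truck | red | pasta | jazz
  4   | van | green | pizza | classical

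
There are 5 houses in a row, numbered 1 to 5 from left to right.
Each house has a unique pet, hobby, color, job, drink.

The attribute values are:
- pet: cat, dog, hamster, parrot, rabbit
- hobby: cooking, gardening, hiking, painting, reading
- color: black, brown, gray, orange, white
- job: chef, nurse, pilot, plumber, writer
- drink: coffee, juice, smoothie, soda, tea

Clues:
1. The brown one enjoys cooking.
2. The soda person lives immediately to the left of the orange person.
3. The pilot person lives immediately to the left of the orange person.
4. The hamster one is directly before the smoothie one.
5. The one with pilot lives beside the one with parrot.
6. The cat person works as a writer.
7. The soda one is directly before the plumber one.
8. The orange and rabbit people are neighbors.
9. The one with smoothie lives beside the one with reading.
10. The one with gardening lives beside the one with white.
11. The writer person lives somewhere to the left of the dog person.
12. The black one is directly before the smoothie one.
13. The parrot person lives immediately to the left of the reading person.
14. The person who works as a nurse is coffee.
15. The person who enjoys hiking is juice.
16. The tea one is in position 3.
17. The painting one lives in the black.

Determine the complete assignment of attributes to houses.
Solution:

House | Pet | Hobby | Color | Job | Drink
-----------------------------------------
  1   | hamster | painting | black | pilot | soda
  2   | parrot | gardening | orange | plumber | smoothie
  3   | rabbit | reading | white | chef | tea
  4   | cat | hiking | gray | writer | juice
  5   | dog | cooking | brown | nurse | coffee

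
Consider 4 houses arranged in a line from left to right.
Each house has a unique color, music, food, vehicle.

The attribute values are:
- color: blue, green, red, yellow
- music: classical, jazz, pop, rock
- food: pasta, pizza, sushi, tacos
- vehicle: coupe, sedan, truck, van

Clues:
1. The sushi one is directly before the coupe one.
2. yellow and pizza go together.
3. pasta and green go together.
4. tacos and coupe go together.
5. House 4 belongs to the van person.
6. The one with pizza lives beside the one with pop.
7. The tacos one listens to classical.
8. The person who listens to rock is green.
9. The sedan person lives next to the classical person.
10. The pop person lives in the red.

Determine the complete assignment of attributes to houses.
Solution:

House | Color | Music | Food | Vehicle
--------------------------------------
  1   | yellow | jazz | pizza | truck
  2   | red | pop | sushi | sedan
  3   | blue | classical | tacos | coupe
  4   | green | rock | pasta | van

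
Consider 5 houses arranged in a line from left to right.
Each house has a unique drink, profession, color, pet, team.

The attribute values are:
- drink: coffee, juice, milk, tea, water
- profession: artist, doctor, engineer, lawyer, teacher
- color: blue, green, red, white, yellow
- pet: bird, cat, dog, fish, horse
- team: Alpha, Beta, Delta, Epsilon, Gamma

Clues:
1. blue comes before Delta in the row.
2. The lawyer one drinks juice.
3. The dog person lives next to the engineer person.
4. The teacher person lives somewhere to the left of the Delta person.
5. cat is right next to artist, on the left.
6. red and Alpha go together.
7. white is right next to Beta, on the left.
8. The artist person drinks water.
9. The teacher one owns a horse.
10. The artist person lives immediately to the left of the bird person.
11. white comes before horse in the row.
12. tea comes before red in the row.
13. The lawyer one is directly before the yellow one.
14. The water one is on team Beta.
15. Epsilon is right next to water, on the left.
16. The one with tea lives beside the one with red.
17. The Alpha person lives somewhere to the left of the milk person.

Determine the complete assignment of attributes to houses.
Solution:

House | Drink | Profession | Color | Pet | Team
-----------------------------------------------
  1   | juice | lawyer | white | cat | Epsilon
  2   | water | artist | yellow | dog | Beta
  3   | tea | engineer | blue | bird | Gamma
  4   | coffee | teacher | red | horse | Alpha
  5   | milk | doctor | green | fish | Delta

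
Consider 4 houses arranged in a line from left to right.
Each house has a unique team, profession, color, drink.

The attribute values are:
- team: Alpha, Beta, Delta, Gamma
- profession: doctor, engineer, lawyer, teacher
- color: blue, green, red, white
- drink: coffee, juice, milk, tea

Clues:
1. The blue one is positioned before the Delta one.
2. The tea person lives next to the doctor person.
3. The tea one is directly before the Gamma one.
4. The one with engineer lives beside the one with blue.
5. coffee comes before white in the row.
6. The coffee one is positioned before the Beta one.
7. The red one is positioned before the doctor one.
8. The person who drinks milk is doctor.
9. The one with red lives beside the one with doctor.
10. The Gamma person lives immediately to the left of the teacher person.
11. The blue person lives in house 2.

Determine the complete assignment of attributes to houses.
Solution:

House | Team | Profession | Color | Drink
-----------------------------------------
  1   | Alpha | engineer | red | tea
  2   | Gamma | doctor | blue | milk
  3   | Delta | teacher | green | coffee
  4   | Beta | lawyer | white | juice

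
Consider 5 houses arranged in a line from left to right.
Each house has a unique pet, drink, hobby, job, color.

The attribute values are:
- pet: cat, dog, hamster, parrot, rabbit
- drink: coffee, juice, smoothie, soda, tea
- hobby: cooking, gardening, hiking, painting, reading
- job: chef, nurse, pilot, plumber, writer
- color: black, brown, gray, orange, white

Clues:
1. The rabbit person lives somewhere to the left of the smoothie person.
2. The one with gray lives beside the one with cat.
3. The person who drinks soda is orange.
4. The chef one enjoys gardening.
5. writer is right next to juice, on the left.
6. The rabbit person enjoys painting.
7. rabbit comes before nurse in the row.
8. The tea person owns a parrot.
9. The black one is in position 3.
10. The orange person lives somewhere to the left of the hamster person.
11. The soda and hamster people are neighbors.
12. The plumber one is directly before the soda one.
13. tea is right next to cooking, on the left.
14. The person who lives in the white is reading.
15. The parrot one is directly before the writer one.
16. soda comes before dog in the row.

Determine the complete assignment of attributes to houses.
Solution:

House | Pet | Drink | Hobby | Job | Color
-----------------------------------------
  1   | parrot | tea | hiking | plumber | gray
  2   | cat | soda | cooking | writer | orange
  3   | hamster | juice | gardening | chef | black
  4   | rabbit | coffee | painting | pilot | brown
  5   | dog | smoothie | reading | nurse | white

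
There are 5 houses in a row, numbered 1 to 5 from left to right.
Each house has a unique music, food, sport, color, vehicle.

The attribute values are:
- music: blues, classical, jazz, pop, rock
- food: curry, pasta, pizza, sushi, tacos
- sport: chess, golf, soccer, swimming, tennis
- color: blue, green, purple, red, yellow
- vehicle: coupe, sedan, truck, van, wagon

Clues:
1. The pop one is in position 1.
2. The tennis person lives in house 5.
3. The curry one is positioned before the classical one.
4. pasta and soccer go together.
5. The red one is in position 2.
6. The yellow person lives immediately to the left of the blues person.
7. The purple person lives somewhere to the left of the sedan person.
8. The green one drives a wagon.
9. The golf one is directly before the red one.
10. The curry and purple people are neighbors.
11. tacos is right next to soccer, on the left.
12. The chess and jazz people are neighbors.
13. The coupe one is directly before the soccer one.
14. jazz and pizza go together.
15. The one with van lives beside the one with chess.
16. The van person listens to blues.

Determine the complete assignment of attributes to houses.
Solution:

House | Music | Food | Sport | Color | Vehicle
----------------------------------------------
  1   | pop | tacos | golf | yellow | coupe
  2   | blues | pasta | soccer | red | van
  3   | rock | curry | chess | green | wagon
  4   | jazz | pizza | swimming | purple | truck
  5   | classical | sushi | tennis | blue | sedan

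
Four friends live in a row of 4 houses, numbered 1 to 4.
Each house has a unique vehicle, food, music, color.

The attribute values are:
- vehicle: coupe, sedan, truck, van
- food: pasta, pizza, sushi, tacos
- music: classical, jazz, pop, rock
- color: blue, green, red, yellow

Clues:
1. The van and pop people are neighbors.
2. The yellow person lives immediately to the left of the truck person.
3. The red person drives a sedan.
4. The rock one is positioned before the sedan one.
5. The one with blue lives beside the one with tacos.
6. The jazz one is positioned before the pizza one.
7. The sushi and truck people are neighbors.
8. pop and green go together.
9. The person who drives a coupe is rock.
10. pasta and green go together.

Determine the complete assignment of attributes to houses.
Solution:

House | Vehicle | Food | Music | Color
--------------------------------------
  1   | van | sushi | jazz | yellow
  2   | truck | pasta | pop | green
  3   | coupe | pizza | rock | blue
  4   | sedan | tacos | classical | red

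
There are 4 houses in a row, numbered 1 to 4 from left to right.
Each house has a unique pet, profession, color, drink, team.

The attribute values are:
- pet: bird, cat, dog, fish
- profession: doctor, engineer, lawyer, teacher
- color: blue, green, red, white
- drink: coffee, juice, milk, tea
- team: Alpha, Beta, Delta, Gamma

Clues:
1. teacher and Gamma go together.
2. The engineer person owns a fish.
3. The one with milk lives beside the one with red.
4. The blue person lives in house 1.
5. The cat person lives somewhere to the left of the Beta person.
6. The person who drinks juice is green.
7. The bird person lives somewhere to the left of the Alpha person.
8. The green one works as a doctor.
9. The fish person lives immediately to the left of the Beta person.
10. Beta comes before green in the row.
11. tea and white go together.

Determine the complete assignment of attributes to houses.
Solution:

House | Pet | Profession | Color | Drink | Team
-----------------------------------------------
  1   | cat | teacher | blue | milk | Gamma
  2   | fish | engineer | red | coffee | Delta
  3   | bird | lawyer | white | tea | Beta
  4   | dog | doctor | green | juice | Alpha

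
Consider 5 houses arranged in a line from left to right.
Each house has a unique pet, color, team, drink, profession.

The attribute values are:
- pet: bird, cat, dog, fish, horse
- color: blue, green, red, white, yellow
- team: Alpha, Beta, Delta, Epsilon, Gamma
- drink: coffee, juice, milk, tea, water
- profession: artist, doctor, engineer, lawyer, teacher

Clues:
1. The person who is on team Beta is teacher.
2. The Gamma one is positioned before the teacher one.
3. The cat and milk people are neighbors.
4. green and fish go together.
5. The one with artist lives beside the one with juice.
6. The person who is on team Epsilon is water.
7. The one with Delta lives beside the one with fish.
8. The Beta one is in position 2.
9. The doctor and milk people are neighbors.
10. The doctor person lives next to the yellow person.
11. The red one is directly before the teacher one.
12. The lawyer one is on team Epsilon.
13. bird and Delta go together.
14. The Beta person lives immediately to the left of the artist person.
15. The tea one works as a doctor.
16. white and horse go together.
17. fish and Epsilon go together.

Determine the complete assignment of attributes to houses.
Solution:

House | Pet | Color | Team | Drink | Profession
-----------------------------------------------
  1   | cat | red | Gamma | tea | doctor
  2   | dog | yellow | Beta | milk | teacher
  3   | horse | white | Alpha | coffee | artist
  4   | bird | blue | Delta | juice | engineer
  5   | fish | green | Epsilon | water | lawyer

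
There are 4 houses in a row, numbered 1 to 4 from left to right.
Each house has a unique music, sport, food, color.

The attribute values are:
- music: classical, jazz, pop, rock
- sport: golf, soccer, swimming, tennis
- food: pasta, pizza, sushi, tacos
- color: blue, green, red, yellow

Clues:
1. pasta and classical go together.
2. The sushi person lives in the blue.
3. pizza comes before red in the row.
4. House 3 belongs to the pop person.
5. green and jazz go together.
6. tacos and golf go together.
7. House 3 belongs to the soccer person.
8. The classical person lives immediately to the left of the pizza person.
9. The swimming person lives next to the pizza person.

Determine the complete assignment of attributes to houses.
Solution:

House | Music | Sport | Food | Color
------------------------------------
  1   | classical | swimming | pasta | yellow
  2   | jazz | tennis | pizza | green
  3   | pop | soccer | sushi | blue
  4   | rock | golf | tacos | red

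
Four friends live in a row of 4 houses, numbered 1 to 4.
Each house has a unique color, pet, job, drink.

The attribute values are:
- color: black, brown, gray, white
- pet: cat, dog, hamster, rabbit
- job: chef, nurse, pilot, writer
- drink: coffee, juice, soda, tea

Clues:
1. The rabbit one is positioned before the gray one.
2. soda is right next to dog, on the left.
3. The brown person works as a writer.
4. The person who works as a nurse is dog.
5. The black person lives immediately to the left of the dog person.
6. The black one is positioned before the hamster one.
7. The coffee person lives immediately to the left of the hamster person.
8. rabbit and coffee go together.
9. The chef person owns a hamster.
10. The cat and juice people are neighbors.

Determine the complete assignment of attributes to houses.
Solution:

House | Color | Pet | Job | Drink
---------------------------------
  1   | black | cat | pilot | soda
  2   | white | dog | nurse | juice
  3   | brown | rabbit | writer | coffee
  4   | gray | hamster | chef | tea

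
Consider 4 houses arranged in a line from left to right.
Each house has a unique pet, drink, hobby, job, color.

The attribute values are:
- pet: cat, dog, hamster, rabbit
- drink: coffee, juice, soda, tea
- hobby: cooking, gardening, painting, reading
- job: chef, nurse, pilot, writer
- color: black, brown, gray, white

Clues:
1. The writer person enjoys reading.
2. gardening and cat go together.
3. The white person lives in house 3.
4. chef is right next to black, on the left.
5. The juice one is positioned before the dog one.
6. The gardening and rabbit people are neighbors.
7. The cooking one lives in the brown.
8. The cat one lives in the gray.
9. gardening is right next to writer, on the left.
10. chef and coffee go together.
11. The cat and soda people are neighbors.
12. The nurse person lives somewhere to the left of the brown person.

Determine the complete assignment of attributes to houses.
Solution:

House | Pet | Drink | Hobby | Job | Color
-----------------------------------------
  1   | cat | coffee | gardening | chef | gray
  2   | rabbit | soda | reading | writer | black
  3   | hamster | juice | painting | nurse | white
  4   | dog | tea | cooking | pilot | brown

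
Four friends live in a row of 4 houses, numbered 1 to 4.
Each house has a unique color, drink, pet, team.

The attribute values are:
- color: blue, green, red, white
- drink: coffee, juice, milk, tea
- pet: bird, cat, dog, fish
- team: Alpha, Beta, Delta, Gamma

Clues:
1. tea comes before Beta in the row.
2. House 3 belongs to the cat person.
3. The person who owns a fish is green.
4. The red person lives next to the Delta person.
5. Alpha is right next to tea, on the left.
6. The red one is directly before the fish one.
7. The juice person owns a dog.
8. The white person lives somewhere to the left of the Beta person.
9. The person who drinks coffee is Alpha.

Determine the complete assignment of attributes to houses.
Solution:

House | Color | Drink | Pet | Team
----------------------------------
  1   | red | coffee | bird | Alpha
  2   | green | tea | fish | Delta
  3   | white | milk | cat | Gamma
  4   | blue | juice | dog | Beta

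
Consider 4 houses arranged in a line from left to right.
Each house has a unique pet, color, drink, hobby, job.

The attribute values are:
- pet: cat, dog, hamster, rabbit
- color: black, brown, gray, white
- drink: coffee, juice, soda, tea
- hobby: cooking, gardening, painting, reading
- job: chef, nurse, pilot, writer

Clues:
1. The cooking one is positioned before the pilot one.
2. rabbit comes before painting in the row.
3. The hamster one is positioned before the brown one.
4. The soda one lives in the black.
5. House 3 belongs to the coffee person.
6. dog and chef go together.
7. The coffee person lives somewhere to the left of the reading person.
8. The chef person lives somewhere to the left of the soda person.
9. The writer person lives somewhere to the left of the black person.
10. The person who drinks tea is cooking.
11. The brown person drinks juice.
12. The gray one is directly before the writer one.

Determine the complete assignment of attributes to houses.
Solution:

House | Pet | Color | Drink | Hobby | Job
-----------------------------------------
  1   | hamster | gray | tea | cooking | nurse
  2   | rabbit | brown | juice | gardening | writer
  3   | dog | white | coffee | painting | chef
  4   | cat | black | soda | reading | pilot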